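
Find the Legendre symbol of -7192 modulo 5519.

1

(-7192 / 5519)
  = -(7192 / 5519)    [5519 ≡ 3 mod 4 ⇒ (-1 / 5519) = -1]
  = -(1673 / 5519)    [7192 ≡ 1673 mod 5519]
  = -(5519 / 1673)    [QR: 1673 ≡ 1 mod 4, sign kept]
  = -(500 / 1673)    [5519 ≡ 500 mod 1673]
  = -(125 / 1673)    [1673 ≡ 1 mod 8 ⇒ (2 / 1673)^2 = +1]
  = -(1673 / 125)    [QR: 125 ≡ 1 mod 4, sign kept]
  = -(48 / 125)    [1673 ≡ 48 mod 125]
  = -(3 / 125)    [125 ≡ 5 mod 8 ⇒ (2 / 125)^4 = +1]
  = -(125 / 3)    [QR: 125 ≡ 1 mod 4, sign kept]
  = -(2 / 3)    [125 ≡ 2 mod 3]
  = (1 / 3)    [3 ≡ 3 mod 8 ⇒ (2 / 3) = -1]
  = 1    [(1 / 3) = 1]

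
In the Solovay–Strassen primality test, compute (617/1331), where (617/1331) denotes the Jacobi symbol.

1

617 ≡ 1 (mod 4), so quadratic reciprocity gives (617/1331) = (1331/617). Reduce: 1331 ≡ 97 (mod 617). Now have (97/617).
97 ≡ 1 (mod 4), so quadratic reciprocity gives (97/617) = (617/97). Reduce: 617 ≡ 35 (mod 97). Now have (35/97).
97 ≡ 1 (mod 4), so quadratic reciprocity gives (35/97) = (97/35). Reduce: 97 ≡ 27 (mod 35). Now have (27/35).
Both 27 ≡ 3 and 35 ≡ 3 (mod 4), so reciprocity gives (27/35) = -(35/27). Reduce: 35 ≡ 8 (mod 27). Now have -(8/27).
Factor out 2: 8 = 2^3. Since 27 ≡ 3 (mod 8), (2/27) = -1, and (2/27)^3 = -1. Now have (1/27).
(1/27) = 1. Collecting the sign factors: 1.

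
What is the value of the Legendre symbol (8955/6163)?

(8955/6163)
  = (2792/6163)    [8955 ≡ 2792 mod 6163]
  = -(349/6163)    [6163 ≡ 3 mod 8 ⇒ (2/6163)^3 = -1]
  = -(6163/349)    [QR: 349 ≡ 1 mod 4, sign kept]
  = -(230/349)    [6163 ≡ 230 mod 349]
  = (115/349)    [349 ≡ 5 mod 8 ⇒ (2/349) = -1]
  = (349/115)    [QR: 349 ≡ 1 mod 4, sign kept]
  = (4/115)    [349 ≡ 4 mod 115]
  = (1/115)    [115 ≡ 3 mod 8 ⇒ (2/115)^2 = +1]
  = 1    [(1/115) = 1]

1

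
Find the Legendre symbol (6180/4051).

1

Reduce the numerator: 6180 ≡ 2129 (mod 4051), so (6180/4051) = (2129/4051).
2129 ≡ 1 (mod 4), so quadratic reciprocity gives (2129/4051) = (4051/2129). Reduce: 4051 ≡ 1922 (mod 2129). Now have (1922/2129).
Factor out 2: 1922 = 2·961. Since 2129 ≡ 1 (mod 8), (2/2129) = +1. Now have (961/2129).
961 ≡ 1 (mod 4), so quadratic reciprocity gives (961/2129) = (2129/961). Reduce: 2129 ≡ 207 (mod 961). Now have (207/961).
961 ≡ 1 (mod 4), so quadratic reciprocity gives (207/961) = (961/207). Reduce: 961 ≡ 133 (mod 207). Now have (133/207).
133 ≡ 1 (mod 4), so quadratic reciprocity gives (133/207) = (207/133). Reduce: 207 ≡ 74 (mod 133). Now have (74/133).
Factor out 2: 74 = 2·37. Since 133 ≡ 5 (mod 8), (2/133) = -1. Now have -(37/133).
37 ≡ 1 (mod 4), so quadratic reciprocity gives (37/133) = (133/37). Reduce: 133 ≡ 22 (mod 37). Now have -(22/37).
Factor out 2: 22 = 2·11. Since 37 ≡ 5 (mod 8), (2/37) = -1. Now have (11/37).
37 ≡ 1 (mod 4), so quadratic reciprocity gives (11/37) = (37/11). Reduce: 37 ≡ 4 (mod 11). Now have (4/11).
Factor out 2: 4 = 2^2. Since 11 ≡ 3 (mod 8), (2/11) = -1, and (2/11)^2 = +1. Now have (1/11).
(1/11) = 1. Collecting the sign factors: 1.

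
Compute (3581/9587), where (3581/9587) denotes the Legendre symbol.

(3581/9587)
  = (9587/3581)    [QR: 3581 ≡ 1 mod 4, sign kept]
  = (2425/3581)    [9587 ≡ 2425 mod 3581]
  = (3581/2425)    [QR: 2425 ≡ 1 mod 4, sign kept]
  = (1156/2425)    [3581 ≡ 1156 mod 2425]
  = (289/2425)    [2425 ≡ 1 mod 8 ⇒ (2/2425)^2 = +1]
  = (2425/289)    [QR: 289 ≡ 1 mod 4, sign kept]
  = (113/289)    [2425 ≡ 113 mod 289]
  = (289/113)    [QR: 113 ≡ 1 mod 4, sign kept]
  = (63/113)    [289 ≡ 63 mod 113]
  = (113/63)    [QR: 113 ≡ 1 mod 4, sign kept]
  = (50/63)    [113 ≡ 50 mod 63]
  = (25/63)    [63 ≡ 7 mod 8 ⇒ (2/63) = +1]
  = (63/25)    [QR: 25 ≡ 1 mod 4, sign kept]
  = (13/25)    [63 ≡ 13 mod 25]
  = (25/13)    [QR: 13 ≡ 1 mod 4, sign kept]
  = (12/13)    [25 ≡ 12 mod 13]
  = (3/13)    [13 ≡ 5 mod 8 ⇒ (2/13)^2 = +1]
  = (13/3)    [QR: 13 ≡ 1 mod 4, sign kept]
  = (1/3)    [13 ≡ 1 mod 3]
  = 1    [(1/3) = 1]

1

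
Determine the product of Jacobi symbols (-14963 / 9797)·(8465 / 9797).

By multiplicativity, (-14963·8465 / 9797) = (-14963 / 9797)·(8465 / 9797).
First factor (-14963 / 9797):
(-14963 / 9797)
  = (4631 / 9797)    [-14963 ≡ 4631 mod 9797]
  = (9797 / 4631)    [QR: 9797 ≡ 1 mod 4, sign kept]
  = (535 / 4631)    [9797 ≡ 535 mod 4631]
  = -(4631 / 535)    [QR: both ≡ 3 mod 4, sign flips]
  = -(351 / 535)    [4631 ≡ 351 mod 535]
  = (535 / 351)    [QR: both ≡ 3 mod 4, sign flips]
  = (184 / 351)    [535 ≡ 184 mod 351]
  = (23 / 351)    [351 ≡ 7 mod 8 ⇒ (2 / 351)^3 = +1]
  = -(351 / 23)    [QR: both ≡ 3 mod 4, sign flips]
  = -(6 / 23)    [351 ≡ 6 mod 23]
  = -(3 / 23)    [23 ≡ 7 mod 8 ⇒ (2 / 23) = +1]
  = (23 / 3)    [QR: both ≡ 3 mod 4, sign flips]
  = (2 / 3)    [23 ≡ 2 mod 3]
  = -(1 / 3)    [3 ≡ 3 mod 8 ⇒ (2 / 3) = -1]
  = -1    [(1 / 3) = 1]
Second factor (8465 / 9797):
(8465 / 9797)
  = (9797 / 8465)    [QR: 8465 ≡ 1 mod 4, sign kept]
  = (1332 / 8465)    [9797 ≡ 1332 mod 8465]
  = (333 / 8465)    [8465 ≡ 1 mod 8 ⇒ (2 / 8465)^2 = +1]
  = (8465 / 333)    [QR: 333 ≡ 1 mod 4, sign kept]
  = (140 / 333)    [8465 ≡ 140 mod 333]
  = (35 / 333)    [333 ≡ 5 mod 8 ⇒ (2 / 333)^2 = +1]
  = (333 / 35)    [QR: 333 ≡ 1 mod 4, sign kept]
  = (18 / 35)    [333 ≡ 18 mod 35]
  = -(9 / 35)    [35 ≡ 3 mod 8 ⇒ (2 / 35) = -1]
  = -(35 / 9)    [QR: 9 ≡ 1 mod 4, sign kept]
  = -(8 / 9)    [35 ≡ 8 mod 9]
  = -(1 / 9)    [9 ≡ 1 mod 8 ⇒ (2 / 9)^3 = +1]
  = -1    [(1 / 9) = 1]
Product: (-1)·(-1) = 1.

1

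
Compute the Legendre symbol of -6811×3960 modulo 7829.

By multiplicativity, (-6811·3960/7829) = (-6811/7829)·(3960/7829).
First factor (-6811/7829):
(-6811/7829)
  = (1018/7829)    [-6811 ≡ 1018 mod 7829]
  = -(509/7829)    [7829 ≡ 5 mod 8 ⇒ (2/7829) = -1]
  = -(7829/509)    [QR: 509 ≡ 1 mod 4, sign kept]
  = -(194/509)    [7829 ≡ 194 mod 509]
  = (97/509)    [509 ≡ 5 mod 8 ⇒ (2/509) = -1]
  = (509/97)    [QR: 97 ≡ 1 mod 4, sign kept]
  = (24/97)    [509 ≡ 24 mod 97]
  = (3/97)    [97 ≡ 1 mod 8 ⇒ (2/97)^3 = +1]
  = (97/3)    [QR: 97 ≡ 1 mod 4, sign kept]
  = (1/3)    [97 ≡ 1 mod 3]
  = 1    [(1/3) = 1]
Second factor (3960/7829):
(3960/7829)
  = -(495/7829)    [7829 ≡ 5 mod 8 ⇒ (2/7829)^3 = -1]
  = -(7829/495)    [QR: 7829 ≡ 1 mod 4, sign kept]
  = -(404/495)    [7829 ≡ 404 mod 495]
  = -(101/495)    [495 ≡ 7 mod 8 ⇒ (2/495)^2 = +1]
  = -(495/101)    [QR: 101 ≡ 1 mod 4, sign kept]
  = -(91/101)    [495 ≡ 91 mod 101]
  = -(101/91)    [QR: 101 ≡ 1 mod 4, sign kept]
  = -(10/91)    [101 ≡ 10 mod 91]
  = (5/91)    [91 ≡ 3 mod 8 ⇒ (2/91) = -1]
  = (91/5)    [QR: 5 ≡ 1 mod 4, sign kept]
  = (1/5)    [91 ≡ 1 mod 5]
  = 1    [(1/5) = 1]
Product: (1)·(1) = 1.

1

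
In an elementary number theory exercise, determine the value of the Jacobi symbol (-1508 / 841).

0

Reduce the numerator: -1508 ≡ 174 (mod 841), so (-1508 / 841) = (174 / 841).
Factor out 2: 174 = 2·87. Since 841 ≡ 1 (mod 8), (2 / 841) = +1. Now have (87 / 841).
841 ≡ 1 (mod 4), so quadratic reciprocity gives (87 / 841) = (841 / 87). Reduce: 841 ≡ 58 (mod 87). Now have (58 / 87).
Factor out 2: 58 = 2·29. Since 87 ≡ 7 (mod 8), (2 / 87) = +1. Now have (29 / 87).
29 ≡ 1 (mod 4), so quadratic reciprocity gives (29 / 87) = (87 / 29). Reduce: 87 ≡ 0 (mod 29). Now have (0 / 29).
The numerator is now 0 with denominator 29 > 1: the symbol is 0.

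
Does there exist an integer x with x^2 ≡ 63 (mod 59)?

Reduce the numerator: 63 ≡ 4 (mod 59), so (63/59) = (4/59).
Factor out 2: 4 = 2^2. Since 59 ≡ 3 (mod 8), (2/59) = -1, and (2/59)^2 = +1. Now have (1/59).
(1/59) = 1. Collecting the sign factors: 1.
(63/59) = 1, and 59 is prime, so 63 is a quadratic residue mod 59.

yes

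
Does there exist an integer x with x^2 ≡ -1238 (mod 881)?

Reduce the numerator: -1238 ≡ 524 (mod 881), so (-1238|881) = (524|881).
Factor out 2: 524 = 2^2·131. Since 881 ≡ 1 (mod 8), (2|881) = +1, and (2|881)^2 = +1. Now have (131|881).
881 ≡ 1 (mod 4), so quadratic reciprocity gives (131|881) = (881|131). Reduce: 881 ≡ 95 (mod 131). Now have (95|131).
Both 95 ≡ 3 and 131 ≡ 3 (mod 4), so reciprocity gives (95|131) = -(131|95). Reduce: 131 ≡ 36 (mod 95). Now have -(36|95).
Factor out 2: 36 = 2^2·9. Since 95 ≡ 7 (mod 8), (2|95) = +1, and (2|95)^2 = +1. Now have -(9|95).
9 ≡ 1 (mod 4), so quadratic reciprocity gives (9|95) = (95|9). Reduce: 95 ≡ 5 (mod 9). Now have -(5|9).
5 ≡ 1 (mod 4), so quadratic reciprocity gives (5|9) = (9|5). Reduce: 9 ≡ 4 (mod 5). Now have -(4|5).
Factor out 2: 4 = 2^2. Since 5 ≡ 5 (mod 8), (2|5) = -1, and (2|5)^2 = +1. Now have -(1|5).
(1|5) = 1. Collecting the sign factors: -1.
(-1238|881) = -1, and 881 is prime, so -1238 is not a quadratic residue mod 881.

no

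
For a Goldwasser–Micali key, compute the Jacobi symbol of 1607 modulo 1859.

(1607 / 1859)
  = -(1859 / 1607)    [QR: both ≡ 3 mod 4, sign flips]
  = -(252 / 1607)    [1859 ≡ 252 mod 1607]
  = -(63 / 1607)    [1607 ≡ 7 mod 8 ⇒ (2 / 1607)^2 = +1]
  = (1607 / 63)    [QR: both ≡ 3 mod 4, sign flips]
  = (32 / 63)    [1607 ≡ 32 mod 63]
  = (1 / 63)    [63 ≡ 7 mod 8 ⇒ (2 / 63)^5 = +1]
  = 1    [(1 / 63) = 1]

1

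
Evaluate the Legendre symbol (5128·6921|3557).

By multiplicativity, (5128·6921|3557) = (5128|3557)·(6921|3557).
First factor (5128|3557):
(5128|3557)
  = (1571|3557)    [5128 ≡ 1571 mod 3557]
  = (3557|1571)    [QR: 3557 ≡ 1 mod 4, sign kept]
  = (415|1571)    [3557 ≡ 415 mod 1571]
  = -(1571|415)    [QR: both ≡ 3 mod 4, sign flips]
  = -(326|415)    [1571 ≡ 326 mod 415]
  = -(163|415)    [415 ≡ 7 mod 8 ⇒ (2|415) = +1]
  = (415|163)    [QR: both ≡ 3 mod 4, sign flips]
  = (89|163)    [415 ≡ 89 mod 163]
  = (163|89)    [QR: 89 ≡ 1 mod 4, sign kept]
  = (74|89)    [163 ≡ 74 mod 89]
  = (37|89)    [89 ≡ 1 mod 8 ⇒ (2|89) = +1]
  = (89|37)    [QR: 37 ≡ 1 mod 4, sign kept]
  = (15|37)    [89 ≡ 15 mod 37]
  = (37|15)    [QR: 37 ≡ 1 mod 4, sign kept]
  = (7|15)    [37 ≡ 7 mod 15]
  = -(15|7)    [QR: both ≡ 3 mod 4, sign flips]
  = -(1|7)    [15 ≡ 1 mod 7]
  = -1    [(1|7) = 1]
Second factor (6921|3557):
(6921|3557)
  = (3364|3557)    [6921 ≡ 3364 mod 3557]
  = (841|3557)    [3557 ≡ 5 mod 8 ⇒ (2|3557)^2 = +1]
  = (3557|841)    [QR: 841 ≡ 1 mod 4, sign kept]
  = (193|841)    [3557 ≡ 193 mod 841]
  = (841|193)    [QR: 193 ≡ 1 mod 4, sign kept]
  = (69|193)    [841 ≡ 69 mod 193]
  = (193|69)    [QR: 69 ≡ 1 mod 4, sign kept]
  = (55|69)    [193 ≡ 55 mod 69]
  = (69|55)    [QR: 69 ≡ 1 mod 4, sign kept]
  = (14|55)    [69 ≡ 14 mod 55]
  = (7|55)    [55 ≡ 7 mod 8 ⇒ (2|55) = +1]
  = -(55|7)    [QR: both ≡ 3 mod 4, sign flips]
  = -(6|7)    [55 ≡ 6 mod 7]
  = -(3|7)    [7 ≡ 7 mod 8 ⇒ (2|7) = +1]
  = (7|3)    [QR: both ≡ 3 mod 4, sign flips]
  = (1|3)    [7 ≡ 1 mod 3]
  = 1    [(1|3) = 1]
Product: (-1)·(1) = -1.

-1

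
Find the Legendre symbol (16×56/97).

-1

By multiplicativity, (16·56/97) = (16/97)·(56/97).
First factor (16/97):
Factor out 2: 16 = 2^4. Since 97 ≡ 1 (mod 8), (2/97) = +1, and (2/97)^4 = +1. Now have (1/97).
(1/97) = 1. Collecting the sign factors: 1.
Second factor (56/97):
Factor out 2: 56 = 2^3·7. Since 97 ≡ 1 (mod 8), (2/97) = +1, and (2/97)^3 = +1. Now have (7/97).
97 ≡ 1 (mod 4), so quadratic reciprocity gives (7/97) = (97/7). Reduce: 97 ≡ 6 (mod 7). Now have (6/7).
Factor out 2: 6 = 2·3. Since 7 ≡ 7 (mod 8), (2/7) = +1. Now have (3/7).
Both 3 ≡ 3 and 7 ≡ 3 (mod 4), so reciprocity gives (3/7) = -(7/3). Reduce: 7 ≡ 1 (mod 3). Now have -(1/3).
(1/3) = 1. Collecting the sign factors: -1.
Product: (1)·(-1) = -1.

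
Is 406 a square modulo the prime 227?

no

Reduce the numerator: 406 ≡ 179 (mod 227), so (406|227) = (179|227).
Both 179 ≡ 3 and 227 ≡ 3 (mod 4), so reciprocity gives (179|227) = -(227|179). Reduce: 227 ≡ 48 (mod 179). Now have -(48|179).
Factor out 2: 48 = 2^4·3. Since 179 ≡ 3 (mod 8), (2|179) = -1, and (2|179)^4 = +1. Now have -(3|179).
Both 3 ≡ 3 and 179 ≡ 3 (mod 4), so reciprocity gives (3|179) = -(179|3). Reduce: 179 ≡ 2 (mod 3). Now have (2|3).
Factor out 2: 2 = 2. Since 3 ≡ 3 (mod 8), (2|3) = -1. Now have -(1|3).
(1|3) = 1. Collecting the sign factors: -1.
(406|227) = -1, and 227 is prime, so 406 is not a quadratic residue mod 227.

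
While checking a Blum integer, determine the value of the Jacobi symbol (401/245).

(401/245)
  = (156/245)    [401 ≡ 156 mod 245]
  = (39/245)    [245 ≡ 5 mod 8 ⇒ (2/245)^2 = +1]
  = (245/39)    [QR: 245 ≡ 1 mod 4, sign kept]
  = (11/39)    [245 ≡ 11 mod 39]
  = -(39/11)    [QR: both ≡ 3 mod 4, sign flips]
  = -(6/11)    [39 ≡ 6 mod 11]
  = (3/11)    [11 ≡ 3 mod 8 ⇒ (2/11) = -1]
  = -(11/3)    [QR: both ≡ 3 mod 4, sign flips]
  = -(2/3)    [11 ≡ 2 mod 3]
  = (1/3)    [3 ≡ 3 mod 8 ⇒ (2/3) = -1]
  = 1    [(1/3) = 1]

1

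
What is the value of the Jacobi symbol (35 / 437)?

(35 / 437)
  = (437 / 35)    [QR: 437 ≡ 1 mod 4, sign kept]
  = (17 / 35)    [437 ≡ 17 mod 35]
  = (35 / 17)    [QR: 17 ≡ 1 mod 4, sign kept]
  = (1 / 17)    [35 ≡ 1 mod 17]
  = 1    [(1 / 17) = 1]

1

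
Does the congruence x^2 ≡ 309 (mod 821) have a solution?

no

309 ≡ 1 (mod 4), so quadratic reciprocity gives (309/821) = (821/309). Reduce: 821 ≡ 203 (mod 309). Now have (203/309).
309 ≡ 1 (mod 4), so quadratic reciprocity gives (203/309) = (309/203). Reduce: 309 ≡ 106 (mod 203). Now have (106/203).
Factor out 2: 106 = 2·53. Since 203 ≡ 3 (mod 8), (2/203) = -1. Now have -(53/203).
53 ≡ 1 (mod 4), so quadratic reciprocity gives (53/203) = (203/53). Reduce: 203 ≡ 44 (mod 53). Now have -(44/53).
Factor out 2: 44 = 2^2·11. Since 53 ≡ 5 (mod 8), (2/53) = -1, and (2/53)^2 = +1. Now have -(11/53).
53 ≡ 1 (mod 4), so quadratic reciprocity gives (11/53) = (53/11). Reduce: 53 ≡ 9 (mod 11). Now have -(9/11).
9 ≡ 1 (mod 4), so quadratic reciprocity gives (9/11) = (11/9). Reduce: 11 ≡ 2 (mod 9). Now have -(2/9).
Factor out 2: 2 = 2. Since 9 ≡ 1 (mod 8), (2/9) = +1. Now have -(1/9).
(1/9) = 1. Collecting the sign factors: -1.
The Legendre symbol is -1, so x^2 ≡ 309 (mod 821) has no solution.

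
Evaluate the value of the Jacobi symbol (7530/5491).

1

(7530/5491)
  = (2039/5491)    [7530 ≡ 2039 mod 5491]
  = -(5491/2039)    [QR: both ≡ 3 mod 4, sign flips]
  = -(1413/2039)    [5491 ≡ 1413 mod 2039]
  = -(2039/1413)    [QR: 1413 ≡ 1 mod 4, sign kept]
  = -(626/1413)    [2039 ≡ 626 mod 1413]
  = (313/1413)    [1413 ≡ 5 mod 8 ⇒ (2/1413) = -1]
  = (1413/313)    [QR: 313 ≡ 1 mod 4, sign kept]
  = (161/313)    [1413 ≡ 161 mod 313]
  = (313/161)    [QR: 161 ≡ 1 mod 4, sign kept]
  = (152/161)    [313 ≡ 152 mod 161]
  = (19/161)    [161 ≡ 1 mod 8 ⇒ (2/161)^3 = +1]
  = (161/19)    [QR: 161 ≡ 1 mod 4, sign kept]
  = (9/19)    [161 ≡ 9 mod 19]
  = (19/9)    [QR: 9 ≡ 1 mod 4, sign kept]
  = (1/9)    [19 ≡ 1 mod 9]
  = 1    [(1/9) = 1]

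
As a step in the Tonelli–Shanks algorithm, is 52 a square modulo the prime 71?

no

Factor out 2: 52 = 2^2·13. Since 71 ≡ 7 (mod 8), (2/71) = +1, and (2/71)^2 = +1. Now have (13/71).
13 ≡ 1 (mod 4), so quadratic reciprocity gives (13/71) = (71/13). Reduce: 71 ≡ 6 (mod 13). Now have (6/13).
Factor out 2: 6 = 2·3. Since 13 ≡ 5 (mod 8), (2/13) = -1. Now have -(3/13).
13 ≡ 1 (mod 4), so quadratic reciprocity gives (3/13) = (13/3). Reduce: 13 ≡ 1 (mod 3). Now have -(1/3).
(1/3) = 1. Collecting the sign factors: -1.
The Legendre symbol is -1, so x^2 ≡ 52 (mod 71) has no solution.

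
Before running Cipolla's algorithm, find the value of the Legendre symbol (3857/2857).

Reduce the numerator: 3857 ≡ 1000 (mod 2857), so (3857/2857) = (1000/2857).
Factor out 2: 1000 = 2^3·125. Since 2857 ≡ 1 (mod 8), (2/2857) = +1, and (2/2857)^3 = +1. Now have (125/2857).
125 ≡ 1 (mod 4), so quadratic reciprocity gives (125/2857) = (2857/125). Reduce: 2857 ≡ 107 (mod 125). Now have (107/125).
125 ≡ 1 (mod 4), so quadratic reciprocity gives (107/125) = (125/107). Reduce: 125 ≡ 18 (mod 107). Now have (18/107).
Factor out 2: 18 = 2·9. Since 107 ≡ 3 (mod 8), (2/107) = -1. Now have -(9/107).
9 ≡ 1 (mod 4), so quadratic reciprocity gives (9/107) = (107/9). Reduce: 107 ≡ 8 (mod 9). Now have -(8/9).
Factor out 2: 8 = 2^3. Since 9 ≡ 1 (mod 8), (2/9) = +1, and (2/9)^3 = +1. Now have -(1/9).
(1/9) = 1. Collecting the sign factors: -1.

-1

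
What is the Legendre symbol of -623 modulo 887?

Reduce the numerator: -623 ≡ 264 (mod 887), so (-623|887) = (264|887).
Factor out 2: 264 = 2^3·33. Since 887 ≡ 7 (mod 8), (2|887) = +1, and (2|887)^3 = +1. Now have (33|887).
33 ≡ 1 (mod 4), so quadratic reciprocity gives (33|887) = (887|33). Reduce: 887 ≡ 29 (mod 33). Now have (29|33).
29 ≡ 1 (mod 4), so quadratic reciprocity gives (29|33) = (33|29). Reduce: 33 ≡ 4 (mod 29). Now have (4|29).
Factor out 2: 4 = 2^2. Since 29 ≡ 5 (mod 8), (2|29) = -1, and (2|29)^2 = +1. Now have (1|29).
(1|29) = 1. Collecting the sign factors: 1.

1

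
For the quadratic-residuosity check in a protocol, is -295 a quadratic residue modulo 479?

Reduce the numerator: -295 ≡ 184 (mod 479), so (-295|479) = (184|479).
Factor out 2: 184 = 2^3·23. Since 479 ≡ 7 (mod 8), (2|479) = +1, and (2|479)^3 = +1. Now have (23|479).
Both 23 ≡ 3 and 479 ≡ 3 (mod 4), so reciprocity gives (23|479) = -(479|23). Reduce: 479 ≡ 19 (mod 23). Now have -(19|23).
Both 19 ≡ 3 and 23 ≡ 3 (mod 4), so reciprocity gives (19|23) = -(23|19). Reduce: 23 ≡ 4 (mod 19). Now have (4|19).
Factor out 2: 4 = 2^2. Since 19 ≡ 3 (mod 8), (2|19) = -1, and (2|19)^2 = +1. Now have (1|19).
(1|19) = 1. Collecting the sign factors: 1.
The Legendre symbol is 1, so x^2 ≡ -295 (mod 479) has solution.

yes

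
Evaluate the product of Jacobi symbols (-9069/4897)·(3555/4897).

1

By multiplicativity, (-9069·3555/4897) = (-9069/4897)·(3555/4897).
First factor (-9069/4897):
(-9069/4897)
  = (725/4897)    [-9069 ≡ 725 mod 4897]
  = (4897/725)    [QR: 725 ≡ 1 mod 4, sign kept]
  = (547/725)    [4897 ≡ 547 mod 725]
  = (725/547)    [QR: 725 ≡ 1 mod 4, sign kept]
  = (178/547)    [725 ≡ 178 mod 547]
  = -(89/547)    [547 ≡ 3 mod 8 ⇒ (2/547) = -1]
  = -(547/89)    [QR: 89 ≡ 1 mod 4, sign kept]
  = -(13/89)    [547 ≡ 13 mod 89]
  = -(89/13)    [QR: 13 ≡ 1 mod 4, sign kept]
  = -(11/13)    [89 ≡ 11 mod 13]
  = -(13/11)    [QR: 13 ≡ 1 mod 4, sign kept]
  = -(2/11)    [13 ≡ 2 mod 11]
  = (1/11)    [11 ≡ 3 mod 8 ⇒ (2/11) = -1]
  = 1    [(1/11) = 1]
Second factor (3555/4897):
(3555/4897)
  = (4897/3555)    [QR: 4897 ≡ 1 mod 4, sign kept]
  = (1342/3555)    [4897 ≡ 1342 mod 3555]
  = -(671/3555)    [3555 ≡ 3 mod 8 ⇒ (2/3555) = -1]
  = (3555/671)    [QR: both ≡ 3 mod 4, sign flips]
  = (200/671)    [3555 ≡ 200 mod 671]
  = (25/671)    [671 ≡ 7 mod 8 ⇒ (2/671)^3 = +1]
  = (671/25)    [QR: 25 ≡ 1 mod 4, sign kept]
  = (21/25)    [671 ≡ 21 mod 25]
  = (25/21)    [QR: 21 ≡ 1 mod 4, sign kept]
  = (4/21)    [25 ≡ 4 mod 21]
  = (1/21)    [21 ≡ 5 mod 8 ⇒ (2/21)^2 = +1]
  = 1    [(1/21) = 1]
Product: (1)·(1) = 1.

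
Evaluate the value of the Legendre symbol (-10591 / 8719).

-1

Reduce the numerator: -10591 ≡ 6847 (mod 8719), so (-10591 / 8719) = (6847 / 8719).
Both 6847 ≡ 3 and 8719 ≡ 3 (mod 4), so reciprocity gives (6847 / 8719) = -(8719 / 6847). Reduce: 8719 ≡ 1872 (mod 6847). Now have -(1872 / 6847).
Factor out 2: 1872 = 2^4·117. Since 6847 ≡ 7 (mod 8), (2 / 6847) = +1, and (2 / 6847)^4 = +1. Now have -(117 / 6847).
117 ≡ 1 (mod 4), so quadratic reciprocity gives (117 / 6847) = (6847 / 117). Reduce: 6847 ≡ 61 (mod 117). Now have -(61 / 117).
61 ≡ 1 (mod 4), so quadratic reciprocity gives (61 / 117) = (117 / 61). Reduce: 117 ≡ 56 (mod 61). Now have -(56 / 61).
Factor out 2: 56 = 2^3·7. Since 61 ≡ 5 (mod 8), (2 / 61) = -1, and (2 / 61)^3 = -1. Now have (7 / 61).
61 ≡ 1 (mod 4), so quadratic reciprocity gives (7 / 61) = (61 / 7). Reduce: 61 ≡ 5 (mod 7). Now have (5 / 7).
5 ≡ 1 (mod 4), so quadratic reciprocity gives (5 / 7) = (7 / 5). Reduce: 7 ≡ 2 (mod 5). Now have (2 / 5).
Factor out 2: 2 = 2. Since 5 ≡ 5 (mod 8), (2 / 5) = -1. Now have -(1 / 5).
(1 / 5) = 1. Collecting the sign factors: -1.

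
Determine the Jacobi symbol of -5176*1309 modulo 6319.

By multiplicativity, (-5176·1309|6319) = (-5176|6319)·(1309|6319).
First factor (-5176|6319):
(-5176|6319)
  = (1143|6319)    [-5176 ≡ 1143 mod 6319]
  = -(6319|1143)    [QR: both ≡ 3 mod 4, sign flips]
  = -(604|1143)    [6319 ≡ 604 mod 1143]
  = -(151|1143)    [1143 ≡ 7 mod 8 ⇒ (2|1143)^2 = +1]
  = (1143|151)    [QR: both ≡ 3 mod 4, sign flips]
  = (86|151)    [1143 ≡ 86 mod 151]
  = (43|151)    [151 ≡ 7 mod 8 ⇒ (2|151) = +1]
  = -(151|43)    [QR: both ≡ 3 mod 4, sign flips]
  = -(22|43)    [151 ≡ 22 mod 43]
  = (11|43)    [43 ≡ 3 mod 8 ⇒ (2|43) = -1]
  = -(43|11)    [QR: both ≡ 3 mod 4, sign flips]
  = -(10|11)    [43 ≡ 10 mod 11]
  = (5|11)    [11 ≡ 3 mod 8 ⇒ (2|11) = -1]
  = (11|5)    [QR: 5 ≡ 1 mod 4, sign kept]
  = (1|5)    [11 ≡ 1 mod 5]
  = 1    [(1|5) = 1]
Second factor (1309|6319):
(1309|6319)
  = (6319|1309)    [QR: 1309 ≡ 1 mod 4, sign kept]
  = (1083|1309)    [6319 ≡ 1083 mod 1309]
  = (1309|1083)    [QR: 1309 ≡ 1 mod 4, sign kept]
  = (226|1083)    [1309 ≡ 226 mod 1083]
  = -(113|1083)    [1083 ≡ 3 mod 8 ⇒ (2|1083) = -1]
  = -(1083|113)    [QR: 113 ≡ 1 mod 4, sign kept]
  = -(66|113)    [1083 ≡ 66 mod 113]
  = -(33|113)    [113 ≡ 1 mod 8 ⇒ (2|113) = +1]
  = -(113|33)    [QR: 33 ≡ 1 mod 4, sign kept]
  = -(14|33)    [113 ≡ 14 mod 33]
  = -(7|33)    [33 ≡ 1 mod 8 ⇒ (2|33) = +1]
  = -(33|7)    [QR: 33 ≡ 1 mod 4, sign kept]
  = -(5|7)    [33 ≡ 5 mod 7]
  = -(7|5)    [QR: 5 ≡ 1 mod 4, sign kept]
  = -(2|5)    [7 ≡ 2 mod 5]
  = (1|5)    [5 ≡ 5 mod 8 ⇒ (2|5) = -1]
  = 1    [(1|5) = 1]
Product: (1)·(1) = 1.

1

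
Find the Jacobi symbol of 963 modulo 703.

Reduce the numerator: 963 ≡ 260 (mod 703), so (963|703) = (260|703).
Factor out 2: 260 = 2^2·65. Since 703 ≡ 7 (mod 8), (2|703) = +1, and (2|703)^2 = +1. Now have (65|703).
65 ≡ 1 (mod 4), so quadratic reciprocity gives (65|703) = (703|65). Reduce: 703 ≡ 53 (mod 65). Now have (53|65).
53 ≡ 1 (mod 4), so quadratic reciprocity gives (53|65) = (65|53). Reduce: 65 ≡ 12 (mod 53). Now have (12|53).
Factor out 2: 12 = 2^2·3. Since 53 ≡ 5 (mod 8), (2|53) = -1, and (2|53)^2 = +1. Now have (3|53).
53 ≡ 1 (mod 4), so quadratic reciprocity gives (3|53) = (53|3). Reduce: 53 ≡ 2 (mod 3). Now have (2|3).
Factor out 2: 2 = 2. Since 3 ≡ 3 (mod 8), (2|3) = -1. Now have -(1|3).
(1|3) = 1. Collecting the sign factors: -1.

-1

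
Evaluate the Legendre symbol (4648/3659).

(4648/3659)
  = (989/3659)    [4648 ≡ 989 mod 3659]
  = (3659/989)    [QR: 989 ≡ 1 mod 4, sign kept]
  = (692/989)    [3659 ≡ 692 mod 989]
  = (173/989)    [989 ≡ 5 mod 8 ⇒ (2/989)^2 = +1]
  = (989/173)    [QR: 173 ≡ 1 mod 4, sign kept]
  = (124/173)    [989 ≡ 124 mod 173]
  = (31/173)    [173 ≡ 5 mod 8 ⇒ (2/173)^2 = +1]
  = (173/31)    [QR: 173 ≡ 1 mod 4, sign kept]
  = (18/31)    [173 ≡ 18 mod 31]
  = (9/31)    [31 ≡ 7 mod 8 ⇒ (2/31) = +1]
  = (31/9)    [QR: 9 ≡ 1 mod 4, sign kept]
  = (4/9)    [31 ≡ 4 mod 9]
  = (1/9)    [9 ≡ 1 mod 8 ⇒ (2/9)^2 = +1]
  = 1    [(1/9) = 1]

1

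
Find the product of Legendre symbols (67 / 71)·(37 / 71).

-1

By multiplicativity, (67·37 / 71) = (67 / 71)·(37 / 71).
First factor (67 / 71):
(67 / 71)
  = -(71 / 67)    [QR: both ≡ 3 mod 4, sign flips]
  = -(4 / 67)    [71 ≡ 4 mod 67]
  = -(1 / 67)    [67 ≡ 3 mod 8 ⇒ (2 / 67)^2 = +1]
  = -1    [(1 / 67) = 1]
Second factor (37 / 71):
(37 / 71)
  = (71 / 37)    [QR: 37 ≡ 1 mod 4, sign kept]
  = (34 / 37)    [71 ≡ 34 mod 37]
  = -(17 / 37)    [37 ≡ 5 mod 8 ⇒ (2 / 37) = -1]
  = -(37 / 17)    [QR: 17 ≡ 1 mod 4, sign kept]
  = -(3 / 17)    [37 ≡ 3 mod 17]
  = -(17 / 3)    [QR: 17 ≡ 1 mod 4, sign kept]
  = -(2 / 3)    [17 ≡ 2 mod 3]
  = (1 / 3)    [3 ≡ 3 mod 8 ⇒ (2 / 3) = -1]
  = 1    [(1 / 3) = 1]
Product: (-1)·(1) = -1.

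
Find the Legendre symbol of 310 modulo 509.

1

Factor out 2: 310 = 2·155. Since 509 ≡ 5 (mod 8), (2 / 509) = -1. Now have -(155 / 509).
509 ≡ 1 (mod 4), so quadratic reciprocity gives (155 / 509) = (509 / 155). Reduce: 509 ≡ 44 (mod 155). Now have -(44 / 155).
Factor out 2: 44 = 2^2·11. Since 155 ≡ 3 (mod 8), (2 / 155) = -1, and (2 / 155)^2 = +1. Now have -(11 / 155).
Both 11 ≡ 3 and 155 ≡ 3 (mod 4), so reciprocity gives (11 / 155) = -(155 / 11). Reduce: 155 ≡ 1 (mod 11). Now have (1 / 11).
(1 / 11) = 1. Collecting the sign factors: 1.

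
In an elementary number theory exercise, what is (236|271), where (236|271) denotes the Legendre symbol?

-1

(236|271)
  = (59|271)    [271 ≡ 7 mod 8 ⇒ (2|271)^2 = +1]
  = -(271|59)    [QR: both ≡ 3 mod 4, sign flips]
  = -(35|59)    [271 ≡ 35 mod 59]
  = (59|35)    [QR: both ≡ 3 mod 4, sign flips]
  = (24|35)    [59 ≡ 24 mod 35]
  = -(3|35)    [35 ≡ 3 mod 8 ⇒ (2|35)^3 = -1]
  = (35|3)    [QR: both ≡ 3 mod 4, sign flips]
  = (2|3)    [35 ≡ 2 mod 3]
  = -(1|3)    [3 ≡ 3 mod 8 ⇒ (2|3) = -1]
  = -1    [(1|3) = 1]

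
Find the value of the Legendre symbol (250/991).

Factor out 2: 250 = 2·125. Since 991 ≡ 7 (mod 8), (2/991) = +1. Now have (125/991).
125 ≡ 1 (mod 4), so quadratic reciprocity gives (125/991) = (991/125). Reduce: 991 ≡ 116 (mod 125). Now have (116/125).
Factor out 2: 116 = 2^2·29. Since 125 ≡ 5 (mod 8), (2/125) = -1, and (2/125)^2 = +1. Now have (29/125).
29 ≡ 1 (mod 4), so quadratic reciprocity gives (29/125) = (125/29). Reduce: 125 ≡ 9 (mod 29). Now have (9/29).
9 ≡ 1 (mod 4), so quadratic reciprocity gives (9/29) = (29/9). Reduce: 29 ≡ 2 (mod 9). Now have (2/9).
Factor out 2: 2 = 2. Since 9 ≡ 1 (mod 8), (2/9) = +1. Now have (1/9).
(1/9) = 1. Collecting the sign factors: 1.

1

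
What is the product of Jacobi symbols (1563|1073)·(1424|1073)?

By multiplicativity, (1563·1424|1073) = (1563|1073)·(1424|1073).
First factor (1563|1073):
(1563|1073)
  = (490|1073)    [1563 ≡ 490 mod 1073]
  = (245|1073)    [1073 ≡ 1 mod 8 ⇒ (2|1073) = +1]
  = (1073|245)    [QR: 245 ≡ 1 mod 4, sign kept]
  = (93|245)    [1073 ≡ 93 mod 245]
  = (245|93)    [QR: 93 ≡ 1 mod 4, sign kept]
  = (59|93)    [245 ≡ 59 mod 93]
  = (93|59)    [QR: 93 ≡ 1 mod 4, sign kept]
  = (34|59)    [93 ≡ 34 mod 59]
  = -(17|59)    [59 ≡ 3 mod 8 ⇒ (2|59) = -1]
  = -(59|17)    [QR: 17 ≡ 1 mod 4, sign kept]
  = -(8|17)    [59 ≡ 8 mod 17]
  = -(1|17)    [17 ≡ 1 mod 8 ⇒ (2|17)^3 = +1]
  = -1    [(1|17) = 1]
Second factor (1424|1073):
(1424|1073)
  = (351|1073)    [1424 ≡ 351 mod 1073]
  = (1073|351)    [QR: 1073 ≡ 1 mod 4, sign kept]
  = (20|351)    [1073 ≡ 20 mod 351]
  = (5|351)    [351 ≡ 7 mod 8 ⇒ (2|351)^2 = +1]
  = (351|5)    [QR: 5 ≡ 1 mod 4, sign kept]
  = (1|5)    [351 ≡ 1 mod 5]
  = 1    [(1|5) = 1]
Product: (-1)·(1) = -1.

-1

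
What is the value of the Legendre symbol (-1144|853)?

Reduce the numerator: -1144 ≡ 562 (mod 853), so (-1144|853) = (562|853).
Factor out 2: 562 = 2·281. Since 853 ≡ 5 (mod 8), (2|853) = -1. Now have -(281|853).
281 ≡ 1 (mod 4), so quadratic reciprocity gives (281|853) = (853|281). Reduce: 853 ≡ 10 (mod 281). Now have -(10|281).
Factor out 2: 10 = 2·5. Since 281 ≡ 1 (mod 8), (2|281) = +1. Now have -(5|281).
5 ≡ 1 (mod 4), so quadratic reciprocity gives (5|281) = (281|5). Reduce: 281 ≡ 1 (mod 5). Now have -(1|5).
(1|5) = 1. Collecting the sign factors: -1.

-1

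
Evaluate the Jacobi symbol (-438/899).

(-438/899)
  = -(438/899)    [899 ≡ 3 mod 4 ⇒ (-1/899) = -1]
  = (219/899)    [899 ≡ 3 mod 8 ⇒ (2/899) = -1]
  = -(899/219)    [QR: both ≡ 3 mod 4, sign flips]
  = -(23/219)    [899 ≡ 23 mod 219]
  = (219/23)    [QR: both ≡ 3 mod 4, sign flips]
  = (12/23)    [219 ≡ 12 mod 23]
  = (3/23)    [23 ≡ 7 mod 8 ⇒ (2/23)^2 = +1]
  = -(23/3)    [QR: both ≡ 3 mod 4, sign flips]
  = -(2/3)    [23 ≡ 2 mod 3]
  = (1/3)    [3 ≡ 3 mod 8 ⇒ (2/3) = -1]
  = 1    [(1/3) = 1]

1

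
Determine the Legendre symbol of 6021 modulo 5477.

1

Reduce the numerator: 6021 ≡ 544 (mod 5477), so (6021 / 5477) = (544 / 5477).
Factor out 2: 544 = 2^5·17. Since 5477 ≡ 5 (mod 8), (2 / 5477) = -1, and (2 / 5477)^5 = -1. Now have -(17 / 5477).
17 ≡ 1 (mod 4), so quadratic reciprocity gives (17 / 5477) = (5477 / 17). Reduce: 5477 ≡ 3 (mod 17). Now have -(3 / 17).
17 ≡ 1 (mod 4), so quadratic reciprocity gives (3 / 17) = (17 / 3). Reduce: 17 ≡ 2 (mod 3). Now have -(2 / 3).
Factor out 2: 2 = 2. Since 3 ≡ 3 (mod 8), (2 / 3) = -1. Now have (1 / 3).
(1 / 3) = 1. Collecting the sign factors: 1.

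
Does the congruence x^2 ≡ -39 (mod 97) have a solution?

Pull out -1: (-39|97) = (-1|97)·(39|97). Since 97 ≡ 1 (mod 4), (-1|97) = +1. Now have (39|97).
97 ≡ 1 (mod 4), so quadratic reciprocity gives (39|97) = (97|39). Reduce: 97 ≡ 19 (mod 39). Now have (19|39).
Both 19 ≡ 3 and 39 ≡ 3 (mod 4), so reciprocity gives (19|39) = -(39|19). Reduce: 39 ≡ 1 (mod 19). Now have -(1|19).
(1|19) = 1. Collecting the sign factors: -1.
The Legendre symbol is -1, so x^2 ≡ -39 (mod 97) has no solution.

no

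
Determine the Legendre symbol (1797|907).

Reduce the numerator: 1797 ≡ 890 (mod 907), so (1797|907) = (890|907).
Factor out 2: 890 = 2·445. Since 907 ≡ 3 (mod 8), (2|907) = -1. Now have -(445|907).
445 ≡ 1 (mod 4), so quadratic reciprocity gives (445|907) = (907|445). Reduce: 907 ≡ 17 (mod 445). Now have -(17|445).
17 ≡ 1 (mod 4), so quadratic reciprocity gives (17|445) = (445|17). Reduce: 445 ≡ 3 (mod 17). Now have -(3|17).
17 ≡ 1 (mod 4), so quadratic reciprocity gives (3|17) = (17|3). Reduce: 17 ≡ 2 (mod 3). Now have -(2|3).
Factor out 2: 2 = 2. Since 3 ≡ 3 (mod 8), (2|3) = -1. Now have (1|3).
(1|3) = 1. Collecting the sign factors: 1.

1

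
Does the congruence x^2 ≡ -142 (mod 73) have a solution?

yes

(-142/73)
  = (4/73)    [-142 ≡ 4 mod 73]
  = (1/73)    [73 ≡ 1 mod 8 ⇒ (2/73)^2 = +1]
  = 1    [(1/73) = 1]
The Legendre symbol is 1, so x^2 ≡ -142 (mod 73) has solution.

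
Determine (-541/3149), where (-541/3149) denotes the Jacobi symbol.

-1

(-541/3149)
  = (541/3149)    [3149 ≡ 1 mod 4 ⇒ (-1/3149) = +1]
  = (3149/541)    [QR: 541 ≡ 1 mod 4, sign kept]
  = (444/541)    [3149 ≡ 444 mod 541]
  = (111/541)    [541 ≡ 5 mod 8 ⇒ (2/541)^2 = +1]
  = (541/111)    [QR: 541 ≡ 1 mod 4, sign kept]
  = (97/111)    [541 ≡ 97 mod 111]
  = (111/97)    [QR: 97 ≡ 1 mod 4, sign kept]
  = (14/97)    [111 ≡ 14 mod 97]
  = (7/97)    [97 ≡ 1 mod 8 ⇒ (2/97) = +1]
  = (97/7)    [QR: 97 ≡ 1 mod 4, sign kept]
  = (6/7)    [97 ≡ 6 mod 7]
  = (3/7)    [7 ≡ 7 mod 8 ⇒ (2/7) = +1]
  = -(7/3)    [QR: both ≡ 3 mod 4, sign flips]
  = -(1/3)    [7 ≡ 1 mod 3]
  = -1    [(1/3) = 1]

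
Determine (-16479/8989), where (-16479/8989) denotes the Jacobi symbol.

-1

(-16479/8989)
  = (1499/8989)    [-16479 ≡ 1499 mod 8989]
  = (8989/1499)    [QR: 8989 ≡ 1 mod 4, sign kept]
  = (1494/1499)    [8989 ≡ 1494 mod 1499]
  = -(747/1499)    [1499 ≡ 3 mod 8 ⇒ (2/1499) = -1]
  = (1499/747)    [QR: both ≡ 3 mod 4, sign flips]
  = (5/747)    [1499 ≡ 5 mod 747]
  = (747/5)    [QR: 5 ≡ 1 mod 4, sign kept]
  = (2/5)    [747 ≡ 2 mod 5]
  = -(1/5)    [5 ≡ 5 mod 8 ⇒ (2/5) = -1]
  = -1    [(1/5) = 1]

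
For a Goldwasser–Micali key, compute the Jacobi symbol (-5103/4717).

(-5103/4717)
  = (4331/4717)    [-5103 ≡ 4331 mod 4717]
  = (4717/4331)    [QR: 4717 ≡ 1 mod 4, sign kept]
  = (386/4331)    [4717 ≡ 386 mod 4331]
  = -(193/4331)    [4331 ≡ 3 mod 8 ⇒ (2/4331) = -1]
  = -(4331/193)    [QR: 193 ≡ 1 mod 4, sign kept]
  = -(85/193)    [4331 ≡ 85 mod 193]
  = -(193/85)    [QR: 85 ≡ 1 mod 4, sign kept]
  = -(23/85)    [193 ≡ 23 mod 85]
  = -(85/23)    [QR: 85 ≡ 1 mod 4, sign kept]
  = -(16/23)    [85 ≡ 16 mod 23]
  = -(1/23)    [23 ≡ 7 mod 8 ⇒ (2/23)^4 = +1]
  = -1    [(1/23) = 1]

-1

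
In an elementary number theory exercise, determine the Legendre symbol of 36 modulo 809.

(36 / 809)
  = (9 / 809)    [809 ≡ 1 mod 8 ⇒ (2 / 809)^2 = +1]
  = (809 / 9)    [QR: 9 ≡ 1 mod 4, sign kept]
  = (8 / 9)    [809 ≡ 8 mod 9]
  = (1 / 9)    [9 ≡ 1 mod 8 ⇒ (2 / 9)^3 = +1]
  = 1    [(1 / 9) = 1]

1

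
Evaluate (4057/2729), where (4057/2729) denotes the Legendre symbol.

-1

(4057/2729)
  = (1328/2729)    [4057 ≡ 1328 mod 2729]
  = (83/2729)    [2729 ≡ 1 mod 8 ⇒ (2/2729)^4 = +1]
  = (2729/83)    [QR: 2729 ≡ 1 mod 4, sign kept]
  = (73/83)    [2729 ≡ 73 mod 83]
  = (83/73)    [QR: 73 ≡ 1 mod 4, sign kept]
  = (10/73)    [83 ≡ 10 mod 73]
  = (5/73)    [73 ≡ 1 mod 8 ⇒ (2/73) = +1]
  = (73/5)    [QR: 5 ≡ 1 mod 4, sign kept]
  = (3/5)    [73 ≡ 3 mod 5]
  = (5/3)    [QR: 5 ≡ 1 mod 4, sign kept]
  = (2/3)    [5 ≡ 2 mod 3]
  = -(1/3)    [3 ≡ 3 mod 8 ⇒ (2/3) = -1]
  = -1    [(1/3) = 1]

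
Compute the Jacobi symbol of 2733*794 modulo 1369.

By multiplicativity, (2733·794 / 1369) = (2733 / 1369)·(794 / 1369).
First factor (2733 / 1369):
Reduce the numerator: 2733 ≡ 1364 (mod 1369), so (2733 / 1369) = (1364 / 1369).
Factor out 2: 1364 = 2^2·341. Since 1369 ≡ 1 (mod 8), (2 / 1369) = +1, and (2 / 1369)^2 = +1. Now have (341 / 1369).
341 ≡ 1 (mod 4), so quadratic reciprocity gives (341 / 1369) = (1369 / 341). Reduce: 1369 ≡ 5 (mod 341). Now have (5 / 341).
5 ≡ 1 (mod 4), so quadratic reciprocity gives (5 / 341) = (341 / 5). Reduce: 341 ≡ 1 (mod 5). Now have (1 / 5).
(1 / 5) = 1. Collecting the sign factors: 1.
Second factor (794 / 1369):
Factor out 2: 794 = 2·397. Since 1369 ≡ 1 (mod 8), (2 / 1369) = +1. Now have (397 / 1369).
397 ≡ 1 (mod 4), so quadratic reciprocity gives (397 / 1369) = (1369 / 397). Reduce: 1369 ≡ 178 (mod 397). Now have (178 / 397).
Factor out 2: 178 = 2·89. Since 397 ≡ 5 (mod 8), (2 / 397) = -1. Now have -(89 / 397).
89 ≡ 1 (mod 4), so quadratic reciprocity gives (89 / 397) = (397 / 89). Reduce: 397 ≡ 41 (mod 89). Now have -(41 / 89).
41 ≡ 1 (mod 4), so quadratic reciprocity gives (41 / 89) = (89 / 41). Reduce: 89 ≡ 7 (mod 41). Now have -(7 / 41).
41 ≡ 1 (mod 4), so quadratic reciprocity gives (7 / 41) = (41 / 7). Reduce: 41 ≡ 6 (mod 7). Now have -(6 / 7).
Factor out 2: 6 = 2·3. Since 7 ≡ 7 (mod 8), (2 / 7) = +1. Now have -(3 / 7).
Both 3 ≡ 3 and 7 ≡ 3 (mod 4), so reciprocity gives (3 / 7) = -(7 / 3). Reduce: 7 ≡ 1 (mod 3). Now have (1 / 3).
(1 / 3) = 1. Collecting the sign factors: 1.
Product: (1)·(1) = 1.

1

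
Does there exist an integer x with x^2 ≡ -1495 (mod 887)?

no

(-1495|887)
  = (279|887)    [-1495 ≡ 279 mod 887]
  = -(887|279)    [QR: both ≡ 3 mod 4, sign flips]
  = -(50|279)    [887 ≡ 50 mod 279]
  = -(25|279)    [279 ≡ 7 mod 8 ⇒ (2|279) = +1]
  = -(279|25)    [QR: 25 ≡ 1 mod 4, sign kept]
  = -(4|25)    [279 ≡ 4 mod 25]
  = -(1|25)    [25 ≡ 1 mod 8 ⇒ (2|25)^2 = +1]
  = -1    [(1|25) = 1]
The Legendre symbol is -1, so x^2 ≡ -1495 (mod 887) has no solution.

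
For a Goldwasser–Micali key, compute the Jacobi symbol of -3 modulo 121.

1

Reduce the numerator: -3 ≡ 118 (mod 121), so (-3/121) = (118/121).
Factor out 2: 118 = 2·59. Since 121 ≡ 1 (mod 8), (2/121) = +1. Now have (59/121).
121 ≡ 1 (mod 4), so quadratic reciprocity gives (59/121) = (121/59). Reduce: 121 ≡ 3 (mod 59). Now have (3/59).
Both 3 ≡ 3 and 59 ≡ 3 (mod 4), so reciprocity gives (3/59) = -(59/3). Reduce: 59 ≡ 2 (mod 3). Now have -(2/3).
Factor out 2: 2 = 2. Since 3 ≡ 3 (mod 8), (2/3) = -1. Now have (1/3).
(1/3) = 1. Collecting the sign factors: 1.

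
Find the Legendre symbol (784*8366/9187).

-1

By multiplicativity, (784·8366/9187) = (784/9187)·(8366/9187).
First factor (784/9187):
Factor out 2: 784 = 2^4·49. Since 9187 ≡ 3 (mod 8), (2/9187) = -1, and (2/9187)^4 = +1. Now have (49/9187).
49 ≡ 1 (mod 4), so quadratic reciprocity gives (49/9187) = (9187/49). Reduce: 9187 ≡ 24 (mod 49). Now have (24/49).
Factor out 2: 24 = 2^3·3. Since 49 ≡ 1 (mod 8), (2/49) = +1, and (2/49)^3 = +1. Now have (3/49).
49 ≡ 1 (mod 4), so quadratic reciprocity gives (3/49) = (49/3). Reduce: 49 ≡ 1 (mod 3). Now have (1/3).
(1/3) = 1. Collecting the sign factors: 1.
Second factor (8366/9187):
Factor out 2: 8366 = 2·4183. Since 9187 ≡ 3 (mod 8), (2/9187) = -1. Now have -(4183/9187).
Both 4183 ≡ 3 and 9187 ≡ 3 (mod 4), so reciprocity gives (4183/9187) = -(9187/4183). Reduce: 9187 ≡ 821 (mod 4183). Now have (821/4183).
821 ≡ 1 (mod 4), so quadratic reciprocity gives (821/4183) = (4183/821). Reduce: 4183 ≡ 78 (mod 821). Now have (78/821).
Factor out 2: 78 = 2·39. Since 821 ≡ 5 (mod 8), (2/821) = -1. Now have -(39/821).
821 ≡ 1 (mod 4), so quadratic reciprocity gives (39/821) = (821/39). Reduce: 821 ≡ 2 (mod 39). Now have -(2/39).
Factor out 2: 2 = 2. Since 39 ≡ 7 (mod 8), (2/39) = +1. Now have -(1/39).
(1/39) = 1. Collecting the sign factors: -1.
Product: (1)·(-1) = -1.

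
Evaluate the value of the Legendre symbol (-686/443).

-1

Reduce the numerator: -686 ≡ 200 (mod 443), so (-686/443) = (200/443).
Factor out 2: 200 = 2^3·25. Since 443 ≡ 3 (mod 8), (2/443) = -1, and (2/443)^3 = -1. Now have -(25/443).
25 ≡ 1 (mod 4), so quadratic reciprocity gives (25/443) = (443/25). Reduce: 443 ≡ 18 (mod 25). Now have -(18/25).
Factor out 2: 18 = 2·9. Since 25 ≡ 1 (mod 8), (2/25) = +1. Now have -(9/25).
9 ≡ 1 (mod 4), so quadratic reciprocity gives (9/25) = (25/9). Reduce: 25 ≡ 7 (mod 9). Now have -(7/9).
9 ≡ 1 (mod 4), so quadratic reciprocity gives (7/9) = (9/7). Reduce: 9 ≡ 2 (mod 7). Now have -(2/7).
Factor out 2: 2 = 2. Since 7 ≡ 7 (mod 8), (2/7) = +1. Now have -(1/7).
(1/7) = 1. Collecting the sign factors: -1.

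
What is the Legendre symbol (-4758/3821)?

Reduce the numerator: -4758 ≡ 2884 (mod 3821), so (-4758/3821) = (2884/3821).
Factor out 2: 2884 = 2^2·721. Since 3821 ≡ 5 (mod 8), (2/3821) = -1, and (2/3821)^2 = +1. Now have (721/3821).
721 ≡ 1 (mod 4), so quadratic reciprocity gives (721/3821) = (3821/721). Reduce: 3821 ≡ 216 (mod 721). Now have (216/721).
Factor out 2: 216 = 2^3·27. Since 721 ≡ 1 (mod 8), (2/721) = +1, and (2/721)^3 = +1. Now have (27/721).
721 ≡ 1 (mod 4), so quadratic reciprocity gives (27/721) = (721/27). Reduce: 721 ≡ 19 (mod 27). Now have (19/27).
Both 19 ≡ 3 and 27 ≡ 3 (mod 4), so reciprocity gives (19/27) = -(27/19). Reduce: 27 ≡ 8 (mod 19). Now have -(8/19).
Factor out 2: 8 = 2^3. Since 19 ≡ 3 (mod 8), (2/19) = -1, and (2/19)^3 = -1. Now have (1/19).
(1/19) = 1. Collecting the sign factors: 1.

1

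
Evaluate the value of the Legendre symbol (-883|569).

-1

Pull out -1: (-883|569) = (-1|569)·(883|569). Since 569 ≡ 1 (mod 4), (-1|569) = +1. Now have (883|569).
Reduce the numerator: 883 ≡ 314 (mod 569), so (883|569) = (314|569).
Factor out 2: 314 = 2·157. Since 569 ≡ 1 (mod 8), (2|569) = +1. Now have (157|569).
157 ≡ 1 (mod 4), so quadratic reciprocity gives (157|569) = (569|157). Reduce: 569 ≡ 98 (mod 157). Now have (98|157).
Factor out 2: 98 = 2·49. Since 157 ≡ 5 (mod 8), (2|157) = -1. Now have -(49|157).
49 ≡ 1 (mod 4), so quadratic reciprocity gives (49|157) = (157|49). Reduce: 157 ≡ 10 (mod 49). Now have -(10|49).
Factor out 2: 10 = 2·5. Since 49 ≡ 1 (mod 8), (2|49) = +1. Now have -(5|49).
5 ≡ 1 (mod 4), so quadratic reciprocity gives (5|49) = (49|5). Reduce: 49 ≡ 4 (mod 5). Now have -(4|5).
Factor out 2: 4 = 2^2. Since 5 ≡ 5 (mod 8), (2|5) = -1, and (2|5)^2 = +1. Now have -(1|5).
(1|5) = 1. Collecting the sign factors: -1.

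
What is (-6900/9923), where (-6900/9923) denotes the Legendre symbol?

-1

(-6900/9923)
  = -(6900/9923)    [9923 ≡ 3 mod 4 ⇒ (-1/9923) = -1]
  = -(1725/9923)    [9923 ≡ 3 mod 8 ⇒ (2/9923)^2 = +1]
  = -(9923/1725)    [QR: 1725 ≡ 1 mod 4, sign kept]
  = -(1298/1725)    [9923 ≡ 1298 mod 1725]
  = (649/1725)    [1725 ≡ 5 mod 8 ⇒ (2/1725) = -1]
  = (1725/649)    [QR: 649 ≡ 1 mod 4, sign kept]
  = (427/649)    [1725 ≡ 427 mod 649]
  = (649/427)    [QR: 649 ≡ 1 mod 4, sign kept]
  = (222/427)    [649 ≡ 222 mod 427]
  = -(111/427)    [427 ≡ 3 mod 8 ⇒ (2/427) = -1]
  = (427/111)    [QR: both ≡ 3 mod 4, sign flips]
  = (94/111)    [427 ≡ 94 mod 111]
  = (47/111)    [111 ≡ 7 mod 8 ⇒ (2/111) = +1]
  = -(111/47)    [QR: both ≡ 3 mod 4, sign flips]
  = -(17/47)    [111 ≡ 17 mod 47]
  = -(47/17)    [QR: 17 ≡ 1 mod 4, sign kept]
  = -(13/17)    [47 ≡ 13 mod 17]
  = -(17/13)    [QR: 13 ≡ 1 mod 4, sign kept]
  = -(4/13)    [17 ≡ 4 mod 13]
  = -(1/13)    [13 ≡ 5 mod 8 ⇒ (2/13)^2 = +1]
  = -1    [(1/13) = 1]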